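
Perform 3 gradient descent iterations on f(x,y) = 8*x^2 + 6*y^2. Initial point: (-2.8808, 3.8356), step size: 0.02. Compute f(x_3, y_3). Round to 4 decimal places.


Gradient descent on f(x,y) = 8*x^2 + 6*y^2.
Starting point: (-2.8808, 3.8356), alpha = 0.02
Step 1: grad_x = 2*8*-2.8808 = -46.0928, grad_y = 2*6*3.8356 = 46.0272
  x_1 = -2.8808 - 0.02*-46.0928 = -1.9589
  y_1 = 3.8356 - 0.02*46.0272 = 2.9151
Step 2: grad_x = 2*8*-1.9589 = -31.3431, grad_y = 2*6*2.9151 = 34.9807
  x_2 = -1.9589 - 0.02*-31.3431 = -1.3321
  y_2 = 2.9151 - 0.02*34.9807 = 2.2154
Step 3: grad_x = 2*8*-1.3321 = -21.3133, grad_y = 2*6*2.2154 = 26.5853
  x_3 = -1.3321 - 0.02*-21.3133 = -0.9058
  y_3 = 2.2154 - 0.02*26.5853 = 1.6837
f(-0.9058, 1.6837) = 8*(-0.9058)^2 + 6*1.6837^2 = 23.5738


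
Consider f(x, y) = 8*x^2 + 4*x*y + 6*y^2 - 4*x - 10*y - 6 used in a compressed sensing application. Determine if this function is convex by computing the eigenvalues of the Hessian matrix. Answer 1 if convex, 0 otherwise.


The Hessian of f(x,y) = 8*x^2 + 4*x*y + 6*y^2 - 4*x - 10*y - 6 is:
H = [[16, 4], [4, 12]]
Trace = 16 + 12 = 28
Determinant = 16*12 - (4)^2 = 176
Discriminant = (28)^2 - 4*176 = 80.0
Eigenvalues: lambda_1 = 9.5279, lambda_2 = 18.4721
The function is convex.

1


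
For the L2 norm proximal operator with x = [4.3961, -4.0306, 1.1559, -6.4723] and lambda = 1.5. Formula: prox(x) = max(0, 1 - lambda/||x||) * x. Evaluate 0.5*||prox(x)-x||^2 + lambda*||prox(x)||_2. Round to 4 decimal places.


Step 1: Compute ||x||.
||x|| = 8.8768
Step 2: Compute scaling factor.
scale = max(0, 1 - 1.5/8.8768) = 0.831
Step 3: prox(x) = [3.6533, -3.3495, 0.9606, -5.3786]
||prox(x)|| = 7.3768
Step 4: Proximal objective.
0.5*||prox-x||^2 = 1.125
lambda*||prox|| = 11.0652
Total = 12.1903


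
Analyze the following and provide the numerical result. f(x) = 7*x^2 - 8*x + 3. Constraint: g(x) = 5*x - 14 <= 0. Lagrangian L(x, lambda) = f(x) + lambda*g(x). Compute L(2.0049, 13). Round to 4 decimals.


Step 1: Evaluate f(x).
f(2.0049) = 7*2.0049^2 - 8*2.0049 + 3 = 15.0982
Step 2: Evaluate g(x).
g(2.0049) = 5*2.0049 - 14 = -3.9755
Step 3: Compute Lagrangian.
L = 15.0982 + 13*-3.9755 = -36.5833


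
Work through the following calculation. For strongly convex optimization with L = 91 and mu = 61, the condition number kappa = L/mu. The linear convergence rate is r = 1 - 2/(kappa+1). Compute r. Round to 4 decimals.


Step 1: Compute the condition number.
kappa = L/mu = 91/61 = 1.4918
Step 2: Compute the convergence rate.
r = 1 - 2/(kappa + 1) = 1 - 2*mu/(L + mu) = (L - mu)/(L + mu) = 30/152 = 0.1974


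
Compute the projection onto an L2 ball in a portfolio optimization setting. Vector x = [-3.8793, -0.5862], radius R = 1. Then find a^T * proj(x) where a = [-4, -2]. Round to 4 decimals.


Step 1: Compute ||x|| (intermediates to 6 decimals).
||x|| = sqrt((-3.8793)^2 + (-0.5862)^2) = 3.92334
Step 2: Project.
Since ||x|| > R, scale = R/||x|| = 1/3.92334 = 0.254885, proj(x) = scale * x
proj(x) = [-0.988775, -0.149414]
Step 3: Dot product.
a^T * proj(x) = -4*(-0.988775) - 2*(-0.149414) = 4.2539


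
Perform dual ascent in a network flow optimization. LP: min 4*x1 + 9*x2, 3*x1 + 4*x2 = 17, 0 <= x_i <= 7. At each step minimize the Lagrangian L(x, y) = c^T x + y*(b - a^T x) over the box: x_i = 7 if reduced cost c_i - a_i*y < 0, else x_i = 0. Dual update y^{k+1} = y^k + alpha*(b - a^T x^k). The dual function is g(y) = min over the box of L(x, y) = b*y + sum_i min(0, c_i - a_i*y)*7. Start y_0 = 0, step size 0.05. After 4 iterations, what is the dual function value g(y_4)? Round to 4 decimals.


Dual ascent for LP: min 4*x1 + 9*x2, 3*x1 + 4*x2 = 17, 0 <= x_i <= 7
Step 1: y^k = 0.0, reduced costs: (4.0, 9.0)
  x^k = (0.0, 0.0), subgradient = b - a^T x = 17.0
  y^{k+1} = 0.0 + 0.05*17.0 = 0.85
Step 2: y^k = 0.85, reduced costs: (1.45, 5.6)
  x^k = (0.0, 0.0), subgradient = b - a^T x = 17.0
  y^{k+1} = 0.85 + 0.05*17.0 = 1.7
Step 3: y^k = 1.7, reduced costs: (-1.1, 2.2)
  x^k = (7.0, 0.0), subgradient = b - a^T x = -4.0
  y^{k+1} = 1.7 + 0.05*-4.0 = 1.5
Step 4: y^k = 1.5, reduced costs: (-0.5, 3.0)
  x^k = (7.0, 0.0), subgradient = b - a^T x = -4.0
  y^{k+1} = 1.5 + 0.05*-4.0 = 1.3
Dual objective at y_4 = 1.3: reduced costs (0.1, 3.8), box minimizer x = (0.0, 0.0)
g(y_4) = b*y + (c1 - a1*y)*x1 + (c2 - a2*y)*x2 = 17*1.3 + 0.1*0.0 + 3.8*0.0 = 22.1 + 0.0 + 0.0 = 22.1


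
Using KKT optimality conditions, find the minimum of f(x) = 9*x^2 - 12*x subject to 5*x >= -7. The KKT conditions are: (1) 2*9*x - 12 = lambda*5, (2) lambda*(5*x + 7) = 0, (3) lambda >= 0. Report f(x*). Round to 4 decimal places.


Step 1: Try lambda = 0 (constraint inactive).
Stationarity: 2*9*x - 12 = 0
x* = 12/(2*9) = 2/3 = 0.6667 (rounded; the exact value 2/3 is used below)
Check constraint: 5*0.6667 = 3.3335 >= -7 -- satisfied.
Step 2: Compute optimal value.
f(x*) = 9*(2/3)^2 - 12*(2/3) = -4.0


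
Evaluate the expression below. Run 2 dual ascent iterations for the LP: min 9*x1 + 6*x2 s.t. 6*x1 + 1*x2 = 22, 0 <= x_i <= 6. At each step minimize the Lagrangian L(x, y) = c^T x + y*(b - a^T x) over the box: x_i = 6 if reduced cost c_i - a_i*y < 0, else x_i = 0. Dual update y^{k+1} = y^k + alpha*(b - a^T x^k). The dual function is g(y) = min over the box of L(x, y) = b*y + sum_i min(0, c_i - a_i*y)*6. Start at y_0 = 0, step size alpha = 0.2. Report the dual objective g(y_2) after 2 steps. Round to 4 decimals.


Dual ascent for LP: min 9*x1 + 6*x2, 6*x1 + 1*x2 = 22, 0 <= x_i <= 6
Step 1: y^k = 0.0, reduced costs: (9.0, 6.0)
  x^k = (0.0, 0.0), subgradient = b - a^T x = 22.0
  y^{k+1} = 0.0 + 0.2*22.0 = 4.4
Step 2: y^k = 4.4, reduced costs: (-17.4, 1.6)
  x^k = (6.0, 0.0), subgradient = b - a^T x = -14.0
  y^{k+1} = 4.4 + 0.2*-14.0 = 1.6
Dual objective at y_2 = 1.6: reduced costs (-0.6, 4.4), box minimizer x = (6.0, 0.0)
g(y_2) = b*y + (c1 - a1*y)*x1 + (c2 - a2*y)*x2 = 22*1.6 + (-0.6)*6.0 + 4.4*0.0 = 35.2 - 3.6 + 0.0 = 31.6


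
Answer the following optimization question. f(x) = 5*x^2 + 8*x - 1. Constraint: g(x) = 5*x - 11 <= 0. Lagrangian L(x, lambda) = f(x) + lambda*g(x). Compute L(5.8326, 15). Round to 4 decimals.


Step 1: Evaluate f(x).
f(5.8326) = 5*5.8326^2 + 8*5.8326 - 1 = 215.7569
Step 2: Evaluate g(x).
g(5.8326) = 5*5.8326 - 11 = 18.163
Step 3: Compute Lagrangian.
L = 215.7569 + 15*18.163 = 488.2019


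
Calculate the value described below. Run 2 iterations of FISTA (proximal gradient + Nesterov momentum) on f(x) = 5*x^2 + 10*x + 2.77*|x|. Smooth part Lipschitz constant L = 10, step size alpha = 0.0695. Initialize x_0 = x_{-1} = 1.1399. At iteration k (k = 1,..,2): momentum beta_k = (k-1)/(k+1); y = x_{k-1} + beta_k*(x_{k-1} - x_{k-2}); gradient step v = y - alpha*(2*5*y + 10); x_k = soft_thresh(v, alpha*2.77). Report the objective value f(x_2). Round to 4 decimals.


FISTA on f(x) = 5*x^2 + 10*x + 2.77*|x|
L = 10, alpha = 0.0695
Iteration 1: beta = 0.0, y = 1.1399 + 0.0*(1.1399 - 1.1399) = 1.1399
  grad(y) = 21.399, v = y - alpha*grad = -0.3473
  prox(v) = soft_thresh(-0.3473, 0.1925) = -0.1548
Iteration 2: beta = 0.3333, y = -0.1548 + 0.3333*(-0.1548 - 1.1399) = -0.5864
  grad(y) = 4.1361, v = y - alpha*grad = -0.8738
  prox(v) = soft_thresh(-0.8738, 0.1925) = -0.6813
f(x_2) = 5*(-0.6813)^2 + 10*(-0.6813) + 2.77*|-0.6813| = -2.605


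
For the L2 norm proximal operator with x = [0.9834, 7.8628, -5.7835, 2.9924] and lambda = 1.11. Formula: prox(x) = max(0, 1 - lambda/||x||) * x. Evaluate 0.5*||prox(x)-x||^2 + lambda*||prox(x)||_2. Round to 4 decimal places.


Step 1: Compute ||x||.
||x|| = 10.2564
Step 2: Compute scaling factor.
scale = max(0, 1 - 1.11/10.2564) = 0.8918
Step 3: prox(x) = [0.877, 7.0118, -5.1576, 2.6685]
||prox(x)|| = 9.1464
Step 4: Proximal objective.
0.5*||prox-x||^2 = 0.6161
lambda*||prox|| = 10.1525
Total = 10.7686


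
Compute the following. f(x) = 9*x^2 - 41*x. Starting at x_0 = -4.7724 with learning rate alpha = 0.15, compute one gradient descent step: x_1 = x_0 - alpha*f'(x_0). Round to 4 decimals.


We compute the gradient at x_0 and apply the update.
f'(x) = 18*x - 41
f'(-4.7724) = 18*-4.7724 - 41 = -126.9032
x_1 = -4.7724 - 0.15*-126.9032 = 14.2631


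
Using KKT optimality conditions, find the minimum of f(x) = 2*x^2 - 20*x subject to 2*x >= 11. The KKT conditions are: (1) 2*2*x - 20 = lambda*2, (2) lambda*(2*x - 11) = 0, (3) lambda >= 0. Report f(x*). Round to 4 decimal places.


Step 1: Try lambda = 0 (constraint inactive).
x_unc = 20/(2*2) = 5.0
Check: 2*5.0 = 10.0 < 11 -- violated!
Step 2: Constraint must be active: 2*x = 11
x* = 11/2 = 5.5
lambda = (2*2*5.5 - 20)/2 = 1.0
Step 3: Compute optimal value.
f(x*) = 2*5.5^2 - 20*5.5 = -49.5


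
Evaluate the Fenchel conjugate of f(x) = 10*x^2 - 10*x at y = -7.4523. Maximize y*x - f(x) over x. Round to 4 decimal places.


f*(y) = sup_x {y*x - a*x^2 - b*x} = sup_x {(y-b)*x - a*x^2}
FOC: (y - b) - 2a*x = 0 => x* = (y - b)/(2a)
x* = (-7.4523 + 10)/(2*10) = 0.1274
f*(-7.4523) = (y-b)^2/(4a) = (-7.4523 + 10)^2/(4*10)
= 6.4908/40 = 0.1623


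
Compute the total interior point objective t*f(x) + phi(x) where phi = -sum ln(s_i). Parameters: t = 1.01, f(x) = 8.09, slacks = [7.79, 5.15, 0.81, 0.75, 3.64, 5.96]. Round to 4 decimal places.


Step 1: Compute log-barrier.
ln values: [2.0528, 1.639, -0.2107, -0.2877, 1.292, 1.7851]
phi = -(2.0528 + 1.639 - 0.2107 - 0.2877 + 1.292 + 1.7851) = -6.2705
Step 2: Compute augmented objective.
t*f(x) = 1.01*8.09 = 8.1709
Total = 8.1709 - 6.2705 = 1.9004


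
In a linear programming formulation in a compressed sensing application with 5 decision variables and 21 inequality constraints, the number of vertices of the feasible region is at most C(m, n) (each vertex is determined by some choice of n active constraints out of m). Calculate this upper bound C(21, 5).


Each vertex corresponds to some choice of n active constraints out of m, so the number of vertices is at most C(m, n) = m! / (n!(m-n)!).
m = 21, n = 5
Numerator: 21 * 20 * 19 * 18 * 17
Denominator: 5! = 120
C(21, 5) = 20349


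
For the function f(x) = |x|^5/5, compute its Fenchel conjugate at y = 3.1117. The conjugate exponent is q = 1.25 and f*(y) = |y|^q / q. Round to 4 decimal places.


The conjugate exponent q satisfies 1/p + 1/q = 1.
p = 5, so q = 5/(5 - 1) = 1.25
|y|^q = 3.1117^1.25 = 4.1328
f*(3.1117) = 4.1328 / 1.25 = 3.3063


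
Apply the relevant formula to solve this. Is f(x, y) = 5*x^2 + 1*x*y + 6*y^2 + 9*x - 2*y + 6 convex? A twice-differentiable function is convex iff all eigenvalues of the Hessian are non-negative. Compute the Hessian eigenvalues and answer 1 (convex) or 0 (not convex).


The Hessian of f(x,y) = 5*x^2 + 1*x*y + 6*y^2 + 9*x - 2*y + 6 is:
H = [[10, 1], [1, 12]]
Trace = 10 + 12 = 22
Determinant = 10*12 - (1)^2 = 119
Discriminant = (22)^2 - 4*119 = 8.0
Eigenvalues: lambda_1 = 9.5858, lambda_2 = 12.4142
The function is convex.

1


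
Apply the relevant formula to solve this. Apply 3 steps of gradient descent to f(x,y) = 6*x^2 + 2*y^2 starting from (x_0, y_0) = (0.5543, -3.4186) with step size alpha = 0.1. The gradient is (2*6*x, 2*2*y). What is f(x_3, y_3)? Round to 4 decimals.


Gradient descent on f(x,y) = 6*x^2 + 2*y^2.
Starting point: (0.5543, -3.4186), alpha = 0.1
Step 1: grad_x = 2*6*0.5543 = 6.6516, grad_y = 2*2*-3.4186 = -13.6744
  x_1 = 0.5543 - 0.1*6.6516 = -0.1109
  y_1 = -3.4186 - 0.1*-13.6744 = -2.0512
Step 2: grad_x = 2*6*-0.1109 = -1.3303, grad_y = 2*2*-2.0512 = -8.2046
  x_2 = -0.1109 - 0.1*-1.3303 = 0.0222
  y_2 = -2.0512 - 0.1*-8.2046 = -1.2307
Step 3: grad_x = 2*6*0.0222 = 0.2661, grad_y = 2*2*-1.2307 = -4.9228
  x_3 = 0.0222 - 0.1*0.2661 = -0.0044
  y_3 = -1.2307 - 0.1*-4.9228 = -0.7384
f(-0.0044, -0.7384) = 6*(-0.0044)^2 + 2*(-0.7384)^2 = 1.0906


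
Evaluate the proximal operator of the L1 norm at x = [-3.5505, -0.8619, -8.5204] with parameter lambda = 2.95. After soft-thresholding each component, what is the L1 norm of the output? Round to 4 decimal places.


Soft-thresholding with lambda = 2.95:
prox(-3.5505) = sign(-3.5505)*max(|-3.5505| - 2.95, 0) = -0.6005
prox(-0.8619) = sign(-0.8619)*max(|-0.8619| - 2.95, 0) = 0.0
prox(-8.5204) = sign(-8.5204)*max(|-8.5204| - 2.95, 0) = -5.5704
prox(x) = [-0.6005, 0.0, -5.5704]
||prox(x)||_1 = 0.6005 + 0.0 + 5.5704 = 6.1709


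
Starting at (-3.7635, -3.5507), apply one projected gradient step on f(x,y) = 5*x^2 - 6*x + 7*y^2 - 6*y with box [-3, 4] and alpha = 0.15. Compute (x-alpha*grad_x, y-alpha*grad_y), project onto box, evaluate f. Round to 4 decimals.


Step 1: Compute gradient at (-3.7635, -3.5507).
grad_x = 2*5*-3.7635 - 6 = -43.635
grad_y = 2*7*-3.5507 - 6 = -55.7098
Step 2: Gradient step.
x_raw = -3.7635 - 0.15*-43.635 = 2.7818
y_raw = -3.5507 - 0.15*-55.7098 = 4.8058
Step 3: Project onto [-3, 4].
x_proj = clip(2.7818) = 2.7818
y_proj = clip(4.8058) = 4.0
Step 4: Evaluate f.
f(2.7818, 4.0) = 110.0002


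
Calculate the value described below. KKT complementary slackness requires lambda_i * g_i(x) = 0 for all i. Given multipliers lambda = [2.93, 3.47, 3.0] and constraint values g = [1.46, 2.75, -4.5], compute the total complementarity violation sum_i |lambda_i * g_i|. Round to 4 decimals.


KKT complementary slackness check:
lambda_1 * g_1 = 2.93 * 1.46 = 4.2778
lambda_2 * g_2 = 3.47 * 2.75 = 9.5425
lambda_3 * g_3 = 3.0 * -4.5 = -13.5
Total violation = 4.2778 + 9.5425 + 13.5 = 27.3203


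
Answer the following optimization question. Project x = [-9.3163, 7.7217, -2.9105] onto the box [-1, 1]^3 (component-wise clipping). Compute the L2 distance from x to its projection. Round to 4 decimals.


Project each component onto [-1, 1].
clip(-9.3163) = -1.0, clip(7.7217) = 1.0, clip(-2.9105) = -1.0
Projection = [-1.0, 1.0, -1.0]
Squared diffs: [69.1608, 45.1813, 3.65]
Distance = sqrt(117.9921) = 10.8624


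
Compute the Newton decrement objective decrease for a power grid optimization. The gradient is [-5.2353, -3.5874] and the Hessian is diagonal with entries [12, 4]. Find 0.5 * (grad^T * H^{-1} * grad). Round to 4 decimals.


Step 1: H is diagonal, so H^(-1) * g = [-0.4363, -0.8969].
Step 2: g^T H^(-1) g = sum_i g_i^2 / H_ii
  = (-5.2353)^2/12 + (-3.5874)^2/4
  = 2.284 + 3.2174 = 5.5014
Step 3: Objective decrease = 0.5 * g^T H^(-1) g = 2.7507


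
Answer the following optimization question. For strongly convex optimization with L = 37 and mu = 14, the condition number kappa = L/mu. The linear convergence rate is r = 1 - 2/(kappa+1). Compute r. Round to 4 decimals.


Step 1: Compute the condition number.
kappa = L/mu = 37/14 = 2.6429
Step 2: Compute the convergence rate.
r = 1 - 2/(kappa + 1) = 1 - 2*mu/(L + mu) = (L - mu)/(L + mu) = 23/51 = 0.451


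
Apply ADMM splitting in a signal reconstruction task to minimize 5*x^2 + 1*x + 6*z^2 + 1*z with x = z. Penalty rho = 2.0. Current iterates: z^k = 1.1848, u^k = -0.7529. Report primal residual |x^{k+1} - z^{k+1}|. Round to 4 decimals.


ADMM iteration with rho = 2.0, z^k = 1.1848, u^k = -0.7529
Step 1: x-update.
Minimize 5*x^2 + 1*x + (2.0/2)*(x - 1.1848 - 0.7529)^2
FOC: (2*5 + 2.0)*x = -1 + 2.0*(1.1848 + 0.7529)
x^{k+1} = 0.2396
Step 2: z-update.
Minimize 6*z^2 + 1*z + (2.0/2)*(0.2396 - z - 0.7529)^2
FOC: (2*6 + 2.0)*z = -1 + 2.0*(0.2396 - 0.7529)
z^{k+1} = -0.1448
Step 3: u-update.
u^{k+1} = -0.7529 + 0.2396 + 0.1448 = -0.3685
Step 4: Primal residual = |0.2396 + 0.1448| = 0.3844


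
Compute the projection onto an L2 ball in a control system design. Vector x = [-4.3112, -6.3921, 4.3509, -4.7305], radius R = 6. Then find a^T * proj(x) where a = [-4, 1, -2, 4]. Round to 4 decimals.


Step 1: Compute ||x|| (intermediates to 6 decimals).
||x|| = sqrt((-4.3112)^2 + (-6.3921)^2 + 4.3509^2 + (-4.7305)^2) = 10.037597
Step 2: Project.
Since ||x|| > R, scale = R/||x|| = 6/10.037597 = 0.597753, proj(x) = scale * x
proj(x) = [-2.577033, -3.820897, 2.600764, -2.827671]
Step 3: Dot product.
a^T * proj(x) = -4*(-2.577033) + 1*(-3.820897) - 2*2.600764 + 4*(-2.827671) = -10.025


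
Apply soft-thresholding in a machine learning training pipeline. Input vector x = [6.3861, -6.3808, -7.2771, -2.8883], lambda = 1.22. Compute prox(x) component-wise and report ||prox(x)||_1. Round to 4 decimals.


Soft-thresholding with lambda = 1.22:
prox(6.3861) = sign(6.3861)*max(|6.3861| - 1.22, 0) = 5.1661
prox(-6.3808) = sign(-6.3808)*max(|-6.3808| - 1.22, 0) = -5.1608
prox(-7.2771) = sign(-7.2771)*max(|-7.2771| - 1.22, 0) = -6.0571
prox(-2.8883) = sign(-2.8883)*max(|-2.8883| - 1.22, 0) = -1.6683
prox(x) = [5.1661, -5.1608, -6.0571, -1.6683]
||prox(x)||_1 = 5.1661 + 5.1608 + 6.0571 + 1.6683 = 18.0523


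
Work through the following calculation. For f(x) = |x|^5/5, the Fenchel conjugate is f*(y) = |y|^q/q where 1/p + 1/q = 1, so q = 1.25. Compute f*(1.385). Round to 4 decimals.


The conjugate exponent q satisfies 1/p + 1/q = 1.
p = 5, so q = 5/(5 - 1) = 1.25
|y|^q = 1.385^1.25 = 1.5025
f*(1.385) = 1.5025 / 1.25 = 1.202


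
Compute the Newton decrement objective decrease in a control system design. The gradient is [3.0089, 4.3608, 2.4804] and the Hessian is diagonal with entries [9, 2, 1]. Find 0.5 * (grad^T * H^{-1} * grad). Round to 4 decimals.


Step 1: H is diagonal, so H^(-1) * g = [0.3343, 2.1804, 2.4804].
Step 2: g^T H^(-1) g = sum_i g_i^2 / H_ii
  = (3.0089)^2/9 + (4.3608)^2/2 + (2.4804)^2/1
  = 1.0059 + 9.5083 + 6.1524 = 16.6666
Step 3: Objective decrease = 0.5 * g^T H^(-1) g = 8.3333


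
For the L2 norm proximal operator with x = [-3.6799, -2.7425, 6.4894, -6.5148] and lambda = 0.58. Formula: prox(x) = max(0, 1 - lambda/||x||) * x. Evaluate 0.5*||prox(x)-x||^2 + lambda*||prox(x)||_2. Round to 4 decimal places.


Step 1: Compute ||x||.
||x|| = 10.2771
Step 2: Compute scaling factor.
scale = max(0, 1 - 0.58/10.2771) = 0.9436
Step 3: prox(x) = [-3.4722, -2.5877, 6.1232, -6.1471]
||prox(x)|| = 9.6971
Step 4: Proximal objective.
0.5*||prox-x||^2 = 0.1682
lambda*||prox|| = 5.6243
Total = 5.7925


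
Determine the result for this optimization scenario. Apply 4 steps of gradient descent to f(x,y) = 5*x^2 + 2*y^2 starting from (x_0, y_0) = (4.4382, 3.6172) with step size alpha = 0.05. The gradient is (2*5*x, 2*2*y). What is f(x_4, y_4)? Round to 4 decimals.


Gradient descent on f(x,y) = 5*x^2 + 2*y^2.
Starting point: (4.4382, 3.6172), alpha = 0.05
Step 1: grad_x = 2*5*4.4382 = 44.382, grad_y = 2*2*3.6172 = 14.4688
  x_1 = 4.4382 - 0.05*44.382 = 2.2191
  y_1 = 3.6172 - 0.05*14.4688 = 2.8938
Step 2: grad_x = 2*5*2.2191 = 22.191, grad_y = 2*2*2.8938 = 11.575
  x_2 = 2.2191 - 0.05*22.191 = 1.1096
  y_2 = 2.8938 - 0.05*11.575 = 2.315
Step 3: grad_x = 2*5*1.1096 = 11.0955, grad_y = 2*2*2.315 = 9.26
  x_3 = 1.1096 - 0.05*11.0955 = 0.5548
  y_3 = 2.315 - 0.05*9.26 = 1.852
Step 4: grad_x = 2*5*0.5548 = 5.5478, grad_y = 2*2*1.852 = 7.408
  x_4 = 0.5548 - 0.05*5.5478 = 0.2774
  y_4 = 1.852 - 0.05*7.408 = 1.4816
f(0.2774, 1.4816) = 5*0.2774^2 + 2*1.4816^2 = 4.775


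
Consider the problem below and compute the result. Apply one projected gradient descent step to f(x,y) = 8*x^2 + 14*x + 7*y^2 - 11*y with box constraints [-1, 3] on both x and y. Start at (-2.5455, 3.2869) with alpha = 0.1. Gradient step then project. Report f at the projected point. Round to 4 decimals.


Step 1: Compute gradient at (-2.5455, 3.2869).
grad_x = 2*8*-2.5455 + 14 = -26.728
grad_y = 2*7*3.2869 - 11 = 35.0166
Step 2: Gradient step.
x_raw = -2.5455 - 0.1*-26.728 = 0.1273
y_raw = 3.2869 - 0.1*35.0166 = -0.2148
Step 3: Project onto [-1, 3].
x_proj = clip(0.1273) = 0.1273
y_proj = clip(-0.2148) = -0.2148
Step 4: Evaluate f.
f(0.1273, -0.2148) = 4.5971


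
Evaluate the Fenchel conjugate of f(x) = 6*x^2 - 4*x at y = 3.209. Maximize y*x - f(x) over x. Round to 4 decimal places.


f*(y) = sup_x {y*x - a*x^2 - b*x} = sup_x {(y-b)*x - a*x^2}
FOC: (y - b) - 2a*x = 0 => x* = (y - b)/(2a)
x* = (3.209 + 4)/(2*6) = 0.6008
f*(3.209) = (y-b)^2/(4a) = (3.209 + 4)^2/(4*6)
= 51.9697/24 = 2.1654


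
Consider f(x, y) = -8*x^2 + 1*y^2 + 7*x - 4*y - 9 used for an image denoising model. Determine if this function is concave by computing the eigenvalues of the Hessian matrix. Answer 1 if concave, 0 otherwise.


The Hessian of f(x,y) = -8*x^2 + 1*y^2 + 7*x - 4*y - 9 is:
H = [[-16, 0], [0, 2]]
Trace = -16 + 2 = -14
Determinant = -16*2 - (0)^2 = -32
Discriminant = (-14)^2 - 4*-32 = 324.0
Eigenvalues: lambda_1 = -16.0, lambda_2 = 2.0
The function is not concave.

0


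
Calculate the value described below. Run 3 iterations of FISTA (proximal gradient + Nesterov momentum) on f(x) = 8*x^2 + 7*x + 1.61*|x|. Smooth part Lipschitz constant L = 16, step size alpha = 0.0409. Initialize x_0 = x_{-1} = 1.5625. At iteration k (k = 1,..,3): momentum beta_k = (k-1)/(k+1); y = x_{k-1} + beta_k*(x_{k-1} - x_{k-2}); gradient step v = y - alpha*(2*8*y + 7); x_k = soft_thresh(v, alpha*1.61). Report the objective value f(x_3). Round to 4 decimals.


FISTA on f(x) = 8*x^2 + 7*x + 1.61*|x|
L = 16, alpha = 0.0409
Iteration 1: beta = 0.0, y = 1.5625 + 0.0*(1.5625 - 1.5625) = 1.5625
  grad(y) = 32.0, v = y - alpha*grad = 0.2537
  prox(v) = soft_thresh(0.2537, 0.0658) = 0.1879
Iteration 2: beta = 0.3333, y = 0.1879 + 0.3333*(0.1879 - 1.5625) = -0.2704
  grad(y) = 2.6742, v = y - alpha*grad = -0.3797
  prox(v) = soft_thresh(-0.3797, 0.0658) = -0.3139
Iteration 3: beta = 0.5, y = -0.3139 + 0.5*(-0.3139 - 0.1879) = -0.5648
  grad(y) = -2.0362, v = y - alpha*grad = -0.4815
  prox(v) = soft_thresh(-0.4815, 0.0658) = -0.4156
f(x_3) = 8*(-0.4156)^2 + 7*(-0.4156) + 1.61*|-0.4156| = -0.8583


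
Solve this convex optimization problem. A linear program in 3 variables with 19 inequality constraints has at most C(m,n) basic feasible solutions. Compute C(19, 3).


Each vertex corresponds to some choice of n active constraints out of m, so the number of vertices is at most C(m, n) = m! / (n!(m-n)!).
m = 19, n = 3
Numerator: 19 * 18 * 17
Denominator: 3! = 6
C(19, 3) = 969


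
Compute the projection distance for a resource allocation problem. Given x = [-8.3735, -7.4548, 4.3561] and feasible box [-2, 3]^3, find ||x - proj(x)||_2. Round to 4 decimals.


Project each component onto [-2, 3].
clip(-8.3735) = -2.0, clip(-7.4548) = -2.0, clip(4.3561) = 3.0
Projection = [-2.0, -2.0, 3.0]
Squared diffs: [40.6215, 29.7548, 1.839]
Distance = sqrt(72.2153) = 8.498


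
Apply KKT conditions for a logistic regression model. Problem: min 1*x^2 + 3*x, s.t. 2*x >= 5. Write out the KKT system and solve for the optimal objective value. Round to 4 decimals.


Step 1: Try lambda = 0 (constraint inactive).
x_unc = -3/(2*1) = -1.5
Check: 2*-1.5 = -3.0 < 5 -- violated!
Step 2: Constraint must be active: 2*x = 5
x* = 5/2 = 2.5
lambda = (2*1*2.5 + 3)/2 = 4.0
Step 3: Compute optimal value.
f(x*) = 1*2.5^2 + 3*2.5 = 13.75


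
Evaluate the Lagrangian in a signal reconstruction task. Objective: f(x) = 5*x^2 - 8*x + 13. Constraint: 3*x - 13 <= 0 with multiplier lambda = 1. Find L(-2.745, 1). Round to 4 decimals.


Step 1: Evaluate f(x).
f(-2.745) = 5*(-2.745)^2 - 8*(-2.745) + 13 = 72.6351
Step 2: Evaluate g(x).
g(-2.745) = 3*-2.745 - 13 = -21.235
Step 3: Compute Lagrangian.
L = 72.6351 + 1*-21.235 = 51.4001


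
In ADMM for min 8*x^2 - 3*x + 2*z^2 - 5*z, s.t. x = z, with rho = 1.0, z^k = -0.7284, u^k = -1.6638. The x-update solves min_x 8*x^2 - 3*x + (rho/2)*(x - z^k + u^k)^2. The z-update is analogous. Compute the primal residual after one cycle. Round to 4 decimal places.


ADMM iteration with rho = 1.0, z^k = -0.7284, u^k = -1.6638
Step 1: x-update.
Minimize 8*x^2 - 3*x + (1.0/2)*(x + 0.7284 - 1.6638)^2
FOC: (2*8 + 1.0)*x = 3 + 1.0*(-0.7284 + 1.6638)
x^{k+1} = 0.2315
Step 2: z-update.
Minimize 2*z^2 - 5*z + (1.0/2)*(0.2315 - z - 1.6638)^2
FOC: (2*2 + 1.0)*z = 5 + 1.0*(0.2315 - 1.6638)
z^{k+1} = 0.7135
Step 3: u-update.
u^{k+1} = -1.6638 + 0.2315 - 0.7135 = -2.1458
Step 4: Primal residual = |0.2315 - 0.7135| = 0.482


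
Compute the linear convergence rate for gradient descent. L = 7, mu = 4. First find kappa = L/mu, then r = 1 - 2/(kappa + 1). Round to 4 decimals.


Step 1: Compute the condition number.
kappa = L/mu = 7/4 = 1.75
Step 2: Compute the convergence rate.
r = 1 - 2/(kappa + 1) = 1 - 2*mu/(L + mu) = (L - mu)/(L + mu) = 3/11 = 0.2727


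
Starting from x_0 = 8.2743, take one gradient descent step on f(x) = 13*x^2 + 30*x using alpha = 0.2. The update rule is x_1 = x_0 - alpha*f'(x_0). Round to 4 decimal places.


We compute the gradient at x_0 and apply the update.
f'(x) = 26*x + 30
f'(8.2743) = 26*8.2743 + 30 = 245.1318
x_1 = 8.2743 - 0.2*245.1318 = -40.7521


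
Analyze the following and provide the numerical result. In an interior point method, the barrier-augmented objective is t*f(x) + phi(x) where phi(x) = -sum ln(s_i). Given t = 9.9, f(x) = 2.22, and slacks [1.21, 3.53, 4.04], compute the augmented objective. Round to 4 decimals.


Step 1: Compute log-barrier.
ln values: [0.1906, 1.2613, 1.3962]
phi = -(0.1906 + 1.2613 + 1.3962) = -2.8482
Step 2: Compute augmented objective.
t*f(x) = 9.9*2.22 = 21.978
Total = 21.978 - 2.8482 = 19.1298


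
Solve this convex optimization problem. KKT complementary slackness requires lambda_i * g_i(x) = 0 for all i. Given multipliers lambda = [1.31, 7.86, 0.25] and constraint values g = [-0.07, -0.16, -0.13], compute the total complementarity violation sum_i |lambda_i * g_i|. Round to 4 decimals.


KKT complementary slackness check:
lambda_1 * g_1 = 1.31 * -0.07 = -0.0917
lambda_2 * g_2 = 7.86 * -0.16 = -1.2576
lambda_3 * g_3 = 0.25 * -0.13 = -0.0325
Total violation = 0.0917 + 1.2576 + 0.0325 = 1.3818


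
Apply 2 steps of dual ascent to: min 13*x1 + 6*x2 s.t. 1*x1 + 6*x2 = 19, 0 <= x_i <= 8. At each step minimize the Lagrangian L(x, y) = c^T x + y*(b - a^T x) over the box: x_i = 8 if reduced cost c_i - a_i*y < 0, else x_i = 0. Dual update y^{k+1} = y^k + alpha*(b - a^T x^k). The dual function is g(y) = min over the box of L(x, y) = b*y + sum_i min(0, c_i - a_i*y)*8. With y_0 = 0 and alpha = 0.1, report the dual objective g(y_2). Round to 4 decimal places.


Dual ascent for LP: min 13*x1 + 6*x2, 1*x1 + 6*x2 = 19, 0 <= x_i <= 8
Step 1: y^k = 0.0, reduced costs: (13.0, 6.0)
  x^k = (0.0, 0.0), subgradient = b - a^T x = 19.0
  y^{k+1} = 0.0 + 0.1*19.0 = 1.9
Step 2: y^k = 1.9, reduced costs: (11.1, -5.4)
  x^k = (0.0, 8.0), subgradient = b - a^T x = -29.0
  y^{k+1} = 1.9 + 0.1*-29.0 = -1.0
Dual objective at y_2 = -1.0: reduced costs (14.0, 12.0), box minimizer x = (0.0, 0.0)
g(y_2) = b*y + (c1 - a1*y)*x1 + (c2 - a2*y)*x2 = 19*(-1.0) + 14.0*0.0 + 12.0*0.0 = -19.0 + 0.0 + 0.0 = -19.0


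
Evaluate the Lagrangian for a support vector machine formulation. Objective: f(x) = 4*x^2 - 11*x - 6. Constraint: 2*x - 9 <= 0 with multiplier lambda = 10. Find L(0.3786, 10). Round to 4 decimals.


Step 1: Evaluate f(x).
f(0.3786) = 4*0.3786^2 - 11*0.3786 - 6 = -9.5912
Step 2: Evaluate g(x).
g(0.3786) = 2*0.3786 - 9 = -8.2428
Step 3: Compute Lagrangian.
L = -9.5912 + 10*-8.2428 = -92.0192


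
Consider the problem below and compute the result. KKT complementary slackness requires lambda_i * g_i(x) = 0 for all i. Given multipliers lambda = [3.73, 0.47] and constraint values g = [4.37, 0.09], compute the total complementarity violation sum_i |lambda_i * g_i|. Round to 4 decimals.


KKT complementary slackness check:
lambda_1 * g_1 = 3.73 * 4.37 = 16.3001
lambda_2 * g_2 = 0.47 * 0.09 = 0.0423
Total violation = 16.3001 + 0.0423 = 16.3424


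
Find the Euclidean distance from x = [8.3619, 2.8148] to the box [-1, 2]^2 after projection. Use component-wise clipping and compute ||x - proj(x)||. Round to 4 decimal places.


Project each component onto [-1, 2].
clip(8.3619) = 2.0, clip(2.8148) = 2.0
Projection = [2.0, 2.0]
Squared diffs: [40.4738, 0.6639]
Distance = sqrt(41.1377) = 6.4139


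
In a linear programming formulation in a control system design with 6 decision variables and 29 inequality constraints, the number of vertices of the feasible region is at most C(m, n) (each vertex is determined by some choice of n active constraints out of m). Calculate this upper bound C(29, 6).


Each vertex corresponds to some choice of n active constraints out of m, so the number of vertices is at most C(m, n) = m! / (n!(m-n)!).
m = 29, n = 6
Numerator: 29 * 28 * 27 * 26 * 25 * 24
Denominator: 6! = 720
C(29, 6) = 475020


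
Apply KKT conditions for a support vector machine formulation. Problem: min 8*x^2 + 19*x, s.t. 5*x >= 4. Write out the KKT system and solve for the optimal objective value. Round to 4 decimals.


Step 1: Try lambda = 0 (constraint inactive).
x_unc = -19/(2*8) = -1.1875
Check: 5*-1.1875 = -5.9375 < 4 -- violated!
Step 2: Constraint must be active: 5*x = 4
x* = 4/5 = 0.8
lambda = (2*8*0.8 + 19)/5 = 6.36
Step 3: Compute optimal value.
f(x*) = 8*0.8^2 + 19*0.8 = 20.32


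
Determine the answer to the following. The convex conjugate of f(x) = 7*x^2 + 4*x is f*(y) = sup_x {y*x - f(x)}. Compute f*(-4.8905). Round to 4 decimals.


f*(y) = sup_x {y*x - a*x^2 - b*x} = sup_x {(y-b)*x - a*x^2}
FOC: (y - b) - 2a*x = 0 => x* = (y - b)/(2a)
x* = (-4.8905 - 4)/(2*7) = -0.635
f*(-4.8905) = (y-b)^2/(4a) = (-4.8905 - 4)^2/(4*7)
= 79.041/28 = 2.8229


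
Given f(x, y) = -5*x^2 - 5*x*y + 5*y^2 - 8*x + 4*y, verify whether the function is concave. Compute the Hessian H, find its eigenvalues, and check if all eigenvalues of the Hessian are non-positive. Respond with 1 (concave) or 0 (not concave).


The Hessian of f(x,y) = -5*x^2 - 5*x*y + 5*y^2 - 8*x + 4*y is:
H = [[-10, -5], [-5, 10]]
Trace = -10 + 10 = 0
Determinant = -10*10 - (-5)^2 = -125
Discriminant = (0)^2 - 4*-125 = 500.0
Eigenvalues: lambda_1 = -11.1803, lambda_2 = 11.1803
The function is not concave.

0


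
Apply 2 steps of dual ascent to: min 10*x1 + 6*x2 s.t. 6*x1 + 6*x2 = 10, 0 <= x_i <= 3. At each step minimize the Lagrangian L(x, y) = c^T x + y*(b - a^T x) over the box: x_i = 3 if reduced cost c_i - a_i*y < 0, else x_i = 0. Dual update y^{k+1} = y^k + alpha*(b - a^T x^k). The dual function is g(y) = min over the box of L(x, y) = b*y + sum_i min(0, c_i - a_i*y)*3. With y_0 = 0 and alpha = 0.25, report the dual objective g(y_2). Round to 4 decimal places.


Dual ascent for LP: min 10*x1 + 6*x2, 6*x1 + 6*x2 = 10, 0 <= x_i <= 3
Step 1: y^k = 0.0, reduced costs: (10.0, 6.0)
  x^k = (0.0, 0.0), subgradient = b - a^T x = 10.0
  y^{k+1} = 0.0 + 0.25*10.0 = 2.5
Step 2: y^k = 2.5, reduced costs: (-5.0, -9.0)
  x^k = (3.0, 3.0), subgradient = b - a^T x = -26.0
  y^{k+1} = 2.5 + 0.25*-26.0 = -4.0
Dual objective at y_2 = -4.0: reduced costs (34.0, 30.0), box minimizer x = (0.0, 0.0)
g(y_2) = b*y + (c1 - a1*y)*x1 + (c2 - a2*y)*x2 = 10*(-4.0) + 34.0*0.0 + 30.0*0.0 = -40.0 + 0.0 + 0.0 = -40.0


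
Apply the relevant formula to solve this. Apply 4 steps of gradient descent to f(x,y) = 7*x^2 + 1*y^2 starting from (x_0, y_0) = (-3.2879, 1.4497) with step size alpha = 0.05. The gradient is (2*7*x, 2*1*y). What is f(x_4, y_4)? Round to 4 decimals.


Gradient descent on f(x,y) = 7*x^2 + 1*y^2.
Starting point: (-3.2879, 1.4497), alpha = 0.05
Step 1: grad_x = 2*7*-3.2879 = -46.0306, grad_y = 2*1*1.4497 = 2.8994
  x_1 = -3.2879 - 0.05*-46.0306 = -0.9864
  y_1 = 1.4497 - 0.05*2.8994 = 1.3047
Step 2: grad_x = 2*7*-0.9864 = -13.8092, grad_y = 2*1*1.3047 = 2.6095
  x_2 = -0.9864 - 0.05*-13.8092 = -0.2959
  y_2 = 1.3047 - 0.05*2.6095 = 1.1743
Step 3: grad_x = 2*7*-0.2959 = -4.1428, grad_y = 2*1*1.1743 = 2.3485
  x_3 = -0.2959 - 0.05*-4.1428 = -0.0888
  y_3 = 1.1743 - 0.05*2.3485 = 1.0568
Step 4: grad_x = 2*7*-0.0888 = -1.2428, grad_y = 2*1*1.0568 = 2.1137
  x_4 = -0.0888 - 0.05*-1.2428 = -0.0266
  y_4 = 1.0568 - 0.05*2.1137 = 0.9511
f(-0.0266, 0.9511) = 7*(-0.0266)^2 + 1*0.9511^2 = 0.9096


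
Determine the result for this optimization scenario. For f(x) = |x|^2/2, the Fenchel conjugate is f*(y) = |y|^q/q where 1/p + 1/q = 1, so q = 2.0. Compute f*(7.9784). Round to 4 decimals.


The conjugate exponent q satisfies 1/p + 1/q = 1.
p = 2, so q = 2/(2 - 1) = 2.0
|y|^q = 7.9784^2.0 = 63.6549
f*(7.9784) = 63.6549 / 2.0 = 31.8274


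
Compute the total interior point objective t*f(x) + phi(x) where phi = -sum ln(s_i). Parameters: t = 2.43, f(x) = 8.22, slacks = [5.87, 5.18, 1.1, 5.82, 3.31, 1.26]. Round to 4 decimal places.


Step 1: Compute log-barrier.
ln values: [1.7699, 1.6448, 0.0953, 1.7613, 1.1969, 0.2311]
phi = -(1.7699 + 1.6448 + 0.0953 + 1.7613 + 1.1969 + 0.2311) = -6.6993
Step 2: Compute augmented objective.
t*f(x) = 2.43*8.22 = 19.9746
Total = 19.9746 - 6.6993 = 13.2753


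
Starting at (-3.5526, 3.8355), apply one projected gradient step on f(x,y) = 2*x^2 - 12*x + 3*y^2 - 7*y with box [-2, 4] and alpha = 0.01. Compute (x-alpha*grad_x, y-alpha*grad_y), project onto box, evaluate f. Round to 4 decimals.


Step 1: Compute gradient at (-3.5526, 3.8355).
grad_x = 2*2*-3.5526 - 12 = -26.2104
grad_y = 2*3*3.8355 - 7 = 16.013
Step 2: Gradient step.
x_raw = -3.5526 - 0.01*-26.2104 = -3.2905
y_raw = 3.8355 - 0.01*16.013 = 3.6754
Step 3: Project onto [-2, 4].
x_proj = clip(-3.2905) = -2.0
y_proj = clip(3.6754) = 3.6754
Step 4: Evaluate f.
f(-2.0, 3.6754) = 46.7974


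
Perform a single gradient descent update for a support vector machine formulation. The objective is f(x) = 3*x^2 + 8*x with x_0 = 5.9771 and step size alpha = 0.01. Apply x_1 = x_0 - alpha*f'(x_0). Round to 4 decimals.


We compute the gradient at x_0 and apply the update.
f'(x) = 6*x + 8
f'(5.9771) = 6*5.9771 + 8 = 43.8626
x_1 = 5.9771 - 0.01*43.8626 = 5.5385


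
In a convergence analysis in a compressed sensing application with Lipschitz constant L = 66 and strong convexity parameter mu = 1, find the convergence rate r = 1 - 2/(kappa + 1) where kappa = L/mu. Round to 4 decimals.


Step 1: Compute the condition number.
kappa = L/mu = 66/1 = 66.0
Step 2: Compute the convergence rate.
r = 1 - 2/(kappa + 1) = 1 - 2*mu/(L + mu) = (L - mu)/(L + mu) = 65/67 = 0.9701


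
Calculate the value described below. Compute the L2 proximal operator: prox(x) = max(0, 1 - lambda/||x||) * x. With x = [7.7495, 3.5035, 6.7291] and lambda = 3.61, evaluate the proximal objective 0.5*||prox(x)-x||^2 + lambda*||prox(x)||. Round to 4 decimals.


Step 1: Compute ||x||.
||x|| = 10.8448
Step 2: Compute scaling factor.
scale = max(0, 1 - 3.61/10.8448) = 0.6671
Step 3: prox(x) = [5.1699, 2.3373, 4.4891]
||prox(x)|| = 7.2348
Step 4: Proximal objective.
0.5*||prox-x||^2 = 6.5161
lambda*||prox|| = 26.1176
Total = 32.6337


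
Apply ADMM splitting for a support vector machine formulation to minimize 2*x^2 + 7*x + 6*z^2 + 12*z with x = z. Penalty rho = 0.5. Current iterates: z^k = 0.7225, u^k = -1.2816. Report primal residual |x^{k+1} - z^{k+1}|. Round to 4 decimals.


ADMM iteration with rho = 0.5, z^k = 0.7225, u^k = -1.2816
Step 1: x-update.
Minimize 2*x^2 + 7*x + (0.5/2)*(x - 0.7225 - 1.2816)^2
FOC: (2*2 + 0.5)*x = -7 + 0.5*(0.7225 + 1.2816)
x^{k+1} = -1.3329
Step 2: z-update.
Minimize 6*z^2 + 12*z + (0.5/2)*(-1.3329 - z - 1.2816)^2
FOC: (2*6 + 0.5)*z = -12 + 0.5*(-1.3329 - 1.2816)
z^{k+1} = -1.0646
Step 3: u-update.
u^{k+1} = -1.2816 - 1.3329 + 1.0646 = -1.5499
Step 4: Primal residual = |-1.3329 + 1.0646| = 0.2683


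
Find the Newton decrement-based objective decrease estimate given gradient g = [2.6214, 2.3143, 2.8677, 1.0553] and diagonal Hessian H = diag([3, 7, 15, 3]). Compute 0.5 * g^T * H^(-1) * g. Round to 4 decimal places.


Step 1: H is diagonal, so H^(-1) * g = [0.8738, 0.3306, 0.1912, 0.3518].
Step 2: g^T H^(-1) g = sum_i g_i^2 / H_ii
  = (2.6214)^2/3 + (2.3143)^2/7 + (2.8677)^2/15 + (1.0553)^2/3
  = 2.2906 + 0.7651 + 0.5482 + 0.3712 = 3.9752
Step 3: Objective decrease = 0.5 * g^T H^(-1) g = 1.9876


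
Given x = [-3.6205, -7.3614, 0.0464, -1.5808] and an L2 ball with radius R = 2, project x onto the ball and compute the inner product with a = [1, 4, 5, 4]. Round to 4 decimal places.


Step 1: Compute ||x|| (intermediates to 6 decimals).
||x|| = sqrt((-3.6205)^2 + (-7.3614)^2 + 0.0464^2 + (-1.5808)^2) = 8.354598
Step 2: Project.
Since ||x|| > R, scale = R/||x|| = 2/8.354598 = 0.239389, proj(x) = scale * x
proj(x) = [-0.866708, -1.762238, 0.011108, -0.378426]
Step 3: Dot product.
a^T * proj(x) = 1*(-0.866708) + 4*(-1.762238) + 5*0.011108 + 4*(-0.378426) = -9.3738


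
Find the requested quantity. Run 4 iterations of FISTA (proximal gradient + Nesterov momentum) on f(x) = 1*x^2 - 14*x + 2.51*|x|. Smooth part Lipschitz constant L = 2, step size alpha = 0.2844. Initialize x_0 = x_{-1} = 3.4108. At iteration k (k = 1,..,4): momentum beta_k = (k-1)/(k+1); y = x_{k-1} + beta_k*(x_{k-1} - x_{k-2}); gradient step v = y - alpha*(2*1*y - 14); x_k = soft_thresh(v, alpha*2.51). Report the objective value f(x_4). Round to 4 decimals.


FISTA on f(x) = 1*x^2 - 14*x + 2.51*|x|
L = 2, alpha = 0.2844
Iteration 1: beta = 0.0, y = 3.4108 + 0.0*(3.4108 - 3.4108) = 3.4108
  grad(y) = -7.1784, v = y - alpha*grad = 5.4523
  prox(v) = soft_thresh(5.4523, 0.7138) = 4.7385
Iteration 2: beta = 0.3333, y = 4.7385 + 0.3333*(4.7385 - 3.4108) = 5.1811
  grad(y) = -3.6379, v = y - alpha*grad = 6.2157
  prox(v) = soft_thresh(6.2157, 0.7138) = 5.5018
Iteration 3: beta = 0.5, y = 5.5018 + 0.5*(5.5018 - 4.7385) = 5.8835
  grad(y) = -2.233, v = y - alpha*grad = 6.5186
  prox(v) = soft_thresh(6.5186, 0.7138) = 5.8047
Iteration 4: beta = 0.6, y = 5.8047 + 0.6*(5.8047 - 5.5018) = 5.9865
  grad(y) = -2.0271, v = y - alpha*grad = 6.563
  prox(v) = soft_thresh(6.563, 0.7138) = 5.8491
f(x_4) = 1*5.8491^2 - 14*5.8491 + 2.51*|5.8491| = -32.9942


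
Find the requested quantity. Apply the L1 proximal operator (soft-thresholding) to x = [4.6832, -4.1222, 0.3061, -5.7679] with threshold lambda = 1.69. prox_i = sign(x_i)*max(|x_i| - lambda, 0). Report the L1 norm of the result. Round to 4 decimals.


Soft-thresholding with lambda = 1.69:
prox(4.6832) = sign(4.6832)*max(|4.6832| - 1.69, 0) = 2.9932
prox(-4.1222) = sign(-4.1222)*max(|-4.1222| - 1.69, 0) = -2.4322
prox(0.3061) = sign(0.3061)*max(|0.3061| - 1.69, 0) = 0.0
prox(-5.7679) = sign(-5.7679)*max(|-5.7679| - 1.69, 0) = -4.0779
prox(x) = [2.9932, -2.4322, 0.0, -4.0779]
||prox(x)||_1 = 2.9932 + 2.4322 + 0.0 + 4.0779 = 9.5033


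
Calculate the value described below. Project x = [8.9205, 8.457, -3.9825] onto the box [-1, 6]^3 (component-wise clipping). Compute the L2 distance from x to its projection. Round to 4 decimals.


Project each component onto [-1, 6].
clip(8.9205) = 6.0, clip(8.457) = 6.0, clip(-3.9825) = -1.0
Projection = [6.0, 6.0, -1.0]
Squared diffs: [8.5293, 6.0368, 8.8953]
Distance = sqrt(23.4614) = 4.8437


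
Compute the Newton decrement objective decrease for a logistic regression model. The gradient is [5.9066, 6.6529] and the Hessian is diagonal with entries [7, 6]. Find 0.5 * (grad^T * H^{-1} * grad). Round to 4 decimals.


Step 1: H is diagonal, so H^(-1) * g = [0.8438, 1.1088].
Step 2: g^T H^(-1) g = sum_i g_i^2 / H_ii
  = (5.9066)^2/7 + (6.6529)^2/6
  = 4.984 + 7.3768 = 12.3608
Step 3: Objective decrease = 0.5 * g^T H^(-1) g = 6.1804


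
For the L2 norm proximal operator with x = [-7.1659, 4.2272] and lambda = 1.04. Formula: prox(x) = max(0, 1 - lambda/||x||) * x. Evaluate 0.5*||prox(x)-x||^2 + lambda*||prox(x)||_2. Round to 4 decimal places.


Step 1: Compute ||x||.
||x|| = 8.3198
Step 2: Compute scaling factor.
scale = max(0, 1 - 1.04/8.3198) = 0.875
Step 3: prox(x) = [-6.2701, 3.6988]
||prox(x)|| = 7.2798
Step 4: Proximal objective.
0.5*||prox-x||^2 = 0.5408
lambda*||prox|| = 7.571
Total = 8.1118


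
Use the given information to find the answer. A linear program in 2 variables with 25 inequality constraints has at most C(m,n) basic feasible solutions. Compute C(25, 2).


Each vertex corresponds to some choice of n active constraints out of m, so the number of vertices is at most C(m, n) = m! / (n!(m-n)!).
m = 25, n = 2
Numerator: 25 * 24
Denominator: 2! = 2
C(25, 2) = 300


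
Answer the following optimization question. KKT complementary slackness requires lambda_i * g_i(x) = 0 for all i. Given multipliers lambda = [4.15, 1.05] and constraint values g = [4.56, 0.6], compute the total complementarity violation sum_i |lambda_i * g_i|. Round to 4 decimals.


KKT complementary slackness check:
lambda_1 * g_1 = 4.15 * 4.56 = 18.924
lambda_2 * g_2 = 1.05 * 0.6 = 0.63
Total violation = 18.924 + 0.63 = 19.554
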